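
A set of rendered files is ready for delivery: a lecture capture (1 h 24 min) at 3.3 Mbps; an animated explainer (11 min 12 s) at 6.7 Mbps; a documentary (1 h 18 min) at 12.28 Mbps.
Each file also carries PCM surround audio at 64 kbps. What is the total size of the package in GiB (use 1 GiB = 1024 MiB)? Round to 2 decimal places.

9.23 GiB

Audio: 64 kbps = 0.064 Mbps.
lecture capture: 3.364 Mbps × 5040 s = 16954.6 Mb
animated explainer: 6.764 Mbps × 672 s = 4545.4 Mb
documentary: 12.344 Mbps × 4680 s = 57769.9 Mb
Total: 79269.9 Mb = 9908.7 MB.
= 9.228 GiB.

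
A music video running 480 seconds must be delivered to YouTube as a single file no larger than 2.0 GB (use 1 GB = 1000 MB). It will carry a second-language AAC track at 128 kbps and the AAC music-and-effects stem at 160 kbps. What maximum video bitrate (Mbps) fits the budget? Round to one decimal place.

33.0 Mbps

Budget: 2.0 GB = 16000.0 Mb.
Total bitrate budget: 16000.0 Mb / 480 s = 33.333 Mbps.
Audio total: 128 + 160 = 288 kbps = 0.288 Mbps.
Video: 33.333 − 0.288 = 33.045 Mbps.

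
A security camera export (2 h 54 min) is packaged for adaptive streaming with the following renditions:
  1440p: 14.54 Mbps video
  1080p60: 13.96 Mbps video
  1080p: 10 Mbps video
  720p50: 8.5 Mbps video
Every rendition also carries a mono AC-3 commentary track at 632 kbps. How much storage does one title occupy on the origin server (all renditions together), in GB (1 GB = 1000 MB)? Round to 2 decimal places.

2 h 54 min = 174 min = 10440 s
Audio: 632 kbps = 0.632 Mbps.
Sum of rendition bitrates: (14.54+0.632) + (13.96+0.632) + (10+0.632) + (8.5+0.632) = 49.528 Mbps.
× 10440 s = 517,072 Mb = 64,634 MB = 64.63 GB.

64.63 GB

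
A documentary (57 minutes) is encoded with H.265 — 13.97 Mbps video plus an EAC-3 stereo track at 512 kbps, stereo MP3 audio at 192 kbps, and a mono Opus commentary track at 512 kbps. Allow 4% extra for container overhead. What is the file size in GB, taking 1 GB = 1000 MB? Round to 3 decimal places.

57 min = 3420 s
Audio total: 512 + 192 + 512 = 1216 kbps = 1.216 Mbps.
Total bitrate: 13.97 + 1.216 = 15.186 Mbps.
Stream data: 15.186 Mbps × 3420 s = 51936.1 Mb.
With 4% container overhead: ×1.04.
54,014 Mb ÷ 8 = 6,752 MB → 6.752 GB.

6.752 GB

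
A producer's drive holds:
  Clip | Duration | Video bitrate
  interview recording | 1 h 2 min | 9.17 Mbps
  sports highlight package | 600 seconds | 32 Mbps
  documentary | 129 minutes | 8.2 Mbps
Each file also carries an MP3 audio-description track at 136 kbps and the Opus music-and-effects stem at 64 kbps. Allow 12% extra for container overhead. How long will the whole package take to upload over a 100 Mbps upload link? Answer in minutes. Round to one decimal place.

Audio total: 136 + 64 = 200 kbps = 0.200 Mbps.
interview recording: 9.370 Mbps × 3720 s × 1.12 = 39039.2 Mb
sports highlight package: 32.200 Mbps × 600 s × 1.12 = 21638.4 Mb
documentary: 8.400 Mbps × 7740 s × 1.12 = 72817.9 Mb
Total: 133495.5 Mb = 16686.9 MB.
At 100 Mbps: 133495.5 / 100 = 1335 s ≈ 22.2 minutes.

22.2 minutes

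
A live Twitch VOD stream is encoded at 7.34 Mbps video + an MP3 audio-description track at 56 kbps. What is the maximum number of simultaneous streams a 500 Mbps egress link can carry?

67

Audio: 56 kbps = 0.056 Mbps.
Per-viewer media rate: 7.396 Mbps.
500 Mbps = 500.0 Mbps; 500.0 / 7.396 = 67.60 → 67 viewers.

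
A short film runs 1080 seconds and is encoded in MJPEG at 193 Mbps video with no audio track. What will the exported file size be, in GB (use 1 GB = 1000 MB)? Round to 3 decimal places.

Total bitrate: 193 Mbps.
Stream data: 193.000 Mbps × 1080 s = 208440.0 Mb.
208,440 Mb ÷ 8 = 26,055 MB → 26.05 GB.

26.055 GB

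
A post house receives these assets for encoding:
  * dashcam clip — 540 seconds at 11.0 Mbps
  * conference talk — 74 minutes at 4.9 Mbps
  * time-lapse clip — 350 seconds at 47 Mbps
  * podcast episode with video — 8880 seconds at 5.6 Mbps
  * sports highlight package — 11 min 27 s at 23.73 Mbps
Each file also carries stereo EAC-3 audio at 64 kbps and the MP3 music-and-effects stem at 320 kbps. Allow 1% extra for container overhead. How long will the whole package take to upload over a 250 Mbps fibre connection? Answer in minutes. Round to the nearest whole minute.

Audio total: 64 + 320 = 384 kbps = 0.384 Mbps.
dashcam clip: 11.384 Mbps × 540 s × 1.01 = 6208.8 Mb
conference talk: 5.284 Mbps × 4440 s × 1.01 = 23695.6 Mb
time-lapse clip: 47.384 Mbps × 350 s × 1.01 = 16750.2 Mb
podcast episode with video: 5.984 Mbps × 8880 s × 1.01 = 53669.3 Mb
sports highlight package: 24.114 Mbps × 687 s × 1.01 = 16732.0 Mb
Total: 117055.9 Mb = 14632.0 MB.
At 250 Mbps: 117055.9 / 250 = 468 s ≈ 7.8 minutes.

8 minutes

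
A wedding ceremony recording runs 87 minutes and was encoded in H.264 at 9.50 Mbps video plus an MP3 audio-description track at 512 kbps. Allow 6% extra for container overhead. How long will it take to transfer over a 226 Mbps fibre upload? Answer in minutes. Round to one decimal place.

87 min = 5220 s
Audio: 512 kbps = 0.512 Mbps.
Total bitrate: 10.012 Mbps.
File: 10.012 Mbps × 5220 s = 52262.6 Mb.
With 6% container overhead: ×1.06. → 55398.4 Mb.
At 226 Mbps: 55398.4 / 226 = 245.1 s ≈ 4.09 minutes.

4.1 minutes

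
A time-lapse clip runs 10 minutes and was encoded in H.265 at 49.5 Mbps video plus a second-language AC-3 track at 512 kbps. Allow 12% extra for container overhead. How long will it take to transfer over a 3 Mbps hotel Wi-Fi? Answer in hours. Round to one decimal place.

3.1 hours

10 min = 600 s
Audio: 512 kbps = 0.512 Mbps.
Total bitrate: 50.012 Mbps.
File: 50.012 Mbps × 600 s = 30007.2 Mb.
With 12% container overhead: ×1.12. → 33608.1 Mb.
At 3 Mbps: 33608.1 / 3 = 11202.7 s ≈ 3.11 hours.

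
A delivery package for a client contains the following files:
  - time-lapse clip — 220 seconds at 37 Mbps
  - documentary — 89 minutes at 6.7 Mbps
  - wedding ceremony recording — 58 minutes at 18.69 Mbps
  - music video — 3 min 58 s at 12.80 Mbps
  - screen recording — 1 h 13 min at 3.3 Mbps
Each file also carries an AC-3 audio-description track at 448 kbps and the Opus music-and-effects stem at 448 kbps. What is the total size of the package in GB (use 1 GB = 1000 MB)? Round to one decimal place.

Audio total: 448 + 448 = 896 kbps = 0.896 Mbps.
time-lapse clip: 37.896 Mbps × 220 s = 8337.1 Mb
documentary: 7.596 Mbps × 5340 s = 40562.6 Mb
wedding ceremony recording: 19.586 Mbps × 3480 s = 68159.3 Mb
music video: 13.696 Mbps × 238 s = 3259.6 Mb
screen recording: 4.196 Mbps × 4380 s = 18378.5 Mb
Total: 138697.2 Mb = 17337.1 MB.
= 17.34 GB.

17.3 GB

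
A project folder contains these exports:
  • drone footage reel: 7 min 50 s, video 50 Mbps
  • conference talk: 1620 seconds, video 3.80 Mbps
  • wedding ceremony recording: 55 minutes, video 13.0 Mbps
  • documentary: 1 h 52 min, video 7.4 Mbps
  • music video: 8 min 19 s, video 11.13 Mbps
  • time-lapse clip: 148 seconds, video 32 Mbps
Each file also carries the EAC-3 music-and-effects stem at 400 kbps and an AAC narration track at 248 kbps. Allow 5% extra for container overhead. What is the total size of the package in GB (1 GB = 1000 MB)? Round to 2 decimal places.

18.49 GB

Audio total: 400 + 248 = 648 kbps = 0.648 Mbps.
drone footage reel: 50.648 Mbps × 470 s × 1.05 = 24994.8 Mb
conference talk: 4.448 Mbps × 1620 s × 1.05 = 7566.0 Mb
wedding ceremony recording: 13.648 Mbps × 3300 s × 1.05 = 47290.3 Mb
documentary: 8.048 Mbps × 6720 s × 1.05 = 56786.7 Mb
music video: 11.778 Mbps × 499 s × 1.05 = 6171.1 Mb
time-lapse clip: 32.648 Mbps × 148 s × 1.05 = 5073.5 Mb
Total: 147882.4 Mb = 18485.3 MB.
= 18.49 GB.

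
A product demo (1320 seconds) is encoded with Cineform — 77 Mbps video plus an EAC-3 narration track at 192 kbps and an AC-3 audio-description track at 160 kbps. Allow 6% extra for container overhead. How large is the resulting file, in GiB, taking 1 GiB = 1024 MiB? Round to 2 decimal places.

Audio total: 192 + 160 = 352 kbps = 0.352 Mbps.
Total bitrate: 77 + 0.352 = 77.352 Mbps.
Stream data: 77.352 Mbps × 1320 s = 102104.6 Mb.
With 6% container overhead: ×1.06.
108,231 Mb = 13,528,864,800 bytes ÷ 1,073,741,824 = 12.60 GiB.

12.60 GiB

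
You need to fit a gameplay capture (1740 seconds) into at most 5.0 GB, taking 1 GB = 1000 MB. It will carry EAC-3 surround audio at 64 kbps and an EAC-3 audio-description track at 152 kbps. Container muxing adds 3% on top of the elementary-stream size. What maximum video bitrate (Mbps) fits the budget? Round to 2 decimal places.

Budget: 5.0 GB = 40000.0 Mb.
Stream payload after overhead: 40000.0 / 1.03 = 38835.0 Mb.
Total bitrate budget: 38835.0 Mb / 1740 s = 22.319 Mbps.
Audio total: 64 + 152 = 216 kbps = 0.216 Mbps.
Video: 22.319 − 0.216 = 22.103 Mbps.

22.10 Mbps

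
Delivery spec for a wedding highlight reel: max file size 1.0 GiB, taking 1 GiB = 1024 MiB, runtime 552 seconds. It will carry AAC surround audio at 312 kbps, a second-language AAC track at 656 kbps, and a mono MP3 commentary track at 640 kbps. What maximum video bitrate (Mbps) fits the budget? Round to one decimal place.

Budget: 1.0 GiB = 8589.9 Mb.
Total bitrate budget: 8589.9 Mb / 552 s = 15.561 Mbps.
Audio total: 312 + 656 + 640 = 1608 kbps = 1.608 Mbps.
Video: 15.561 − 1.608 = 13.953 Mbps.

14.0 Mbps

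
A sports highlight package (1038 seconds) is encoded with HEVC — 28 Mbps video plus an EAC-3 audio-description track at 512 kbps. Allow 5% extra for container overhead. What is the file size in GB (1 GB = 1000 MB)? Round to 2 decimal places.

3.88 GB

Audio: 512 kbps = 0.512 Mbps.
Total bitrate: 28 + 0.512 = 28.512 Mbps.
Stream data: 28.512 Mbps × 1038 s = 29595.5 Mb.
With 5% container overhead: ×1.05.
31,075 Mb ÷ 8 = 3,884 MB → 3.884 GB.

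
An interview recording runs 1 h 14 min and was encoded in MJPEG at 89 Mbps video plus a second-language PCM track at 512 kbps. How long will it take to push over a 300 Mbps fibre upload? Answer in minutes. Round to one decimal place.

1 h 14 min = 74 min = 4440 s
Audio: 512 kbps = 0.512 Mbps.
Total bitrate: 89.512 Mbps.
File: 89.512 Mbps × 4440 s = 397433.3 Mb.
At 300 Mbps: 397433.3 / 300 = 1324.8 s ≈ 22.1 minutes.

22.1 minutes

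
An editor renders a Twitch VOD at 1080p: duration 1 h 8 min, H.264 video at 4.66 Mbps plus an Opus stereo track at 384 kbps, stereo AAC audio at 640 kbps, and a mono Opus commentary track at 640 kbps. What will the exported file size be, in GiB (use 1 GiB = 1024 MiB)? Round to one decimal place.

3.0 GiB

1 h 8 min = 68 min = 4080 s
Audio total: 384 + 640 + 640 = 1664 kbps = 1.664 Mbps.
Total bitrate: 4.66 + 1.664 = 6.324 Mbps.
Stream data: 6.324 Mbps × 4080 s = 25801.9 Mb.
25,802 Mb = 3,225,240,000 bytes ÷ 1,073,741,824 = 3.004 GiB.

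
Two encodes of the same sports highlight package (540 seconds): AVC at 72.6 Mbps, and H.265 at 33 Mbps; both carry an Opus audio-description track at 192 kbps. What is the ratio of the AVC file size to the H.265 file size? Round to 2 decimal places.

Audio: 192 kbps = 0.192 Mbps.
AVC: 72.792 Mbps × 540 s = 39307.7 Mb = 4.913 GB.
H.265: 33.192 Mbps × 540 s = 17923.7 Mb = 2.240 GB.
Ratio: 4.913 / 2.240 = 2.193.

2.19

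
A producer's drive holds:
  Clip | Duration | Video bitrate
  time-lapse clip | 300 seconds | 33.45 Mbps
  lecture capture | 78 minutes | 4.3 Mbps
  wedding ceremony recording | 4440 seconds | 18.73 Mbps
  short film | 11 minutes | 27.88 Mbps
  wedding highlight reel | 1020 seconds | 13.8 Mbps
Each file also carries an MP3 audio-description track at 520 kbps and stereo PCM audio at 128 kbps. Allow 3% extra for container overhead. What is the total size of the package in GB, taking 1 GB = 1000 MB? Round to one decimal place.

Audio total: 520 + 128 = 648 kbps = 0.648 Mbps.
time-lapse clip: 34.098 Mbps × 300 s × 1.03 = 10536.3 Mb
lecture capture: 4.948 Mbps × 4680 s × 1.03 = 23851.3 Mb
wedding ceremony recording: 19.378 Mbps × 4440 s × 1.03 = 88619.5 Mb
short film: 28.528 Mbps × 660 s × 1.03 = 19393.3 Mb
wedding highlight reel: 14.448 Mbps × 1020 s × 1.03 = 15179.1 Mb
Total: 157579.5 Mb = 19697.4 MB.
= 19.70 GB.

19.7 GB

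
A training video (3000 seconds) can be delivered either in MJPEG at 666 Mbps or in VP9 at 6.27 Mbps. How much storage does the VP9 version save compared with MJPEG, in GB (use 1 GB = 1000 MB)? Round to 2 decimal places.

247.40 GB

MJPEG: 666.000 Mbps × 3000 s = 1998000.0 Mb = 249.750 GB.
VP9: 6.270 Mbps × 3000 s = 18810.0 Mb = 2.351 GB.
Saving: 249.750 − 2.351 = 247.399 GB.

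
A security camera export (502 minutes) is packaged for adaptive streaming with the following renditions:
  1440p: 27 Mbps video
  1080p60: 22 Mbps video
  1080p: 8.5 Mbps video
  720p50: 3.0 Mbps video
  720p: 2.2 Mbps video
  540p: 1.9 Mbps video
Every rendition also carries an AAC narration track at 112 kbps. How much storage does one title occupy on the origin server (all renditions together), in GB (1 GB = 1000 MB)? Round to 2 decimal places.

245.75 GB

502 min = 30120 s
Audio: 112 kbps = 0.112 Mbps.
Sum of rendition bitrates: (27+0.112) + (22+0.112) + (8.5+0.112) + (3.0+0.112) + (2.2+0.112) + (1.9+0.112) = 65.272 Mbps.
× 30120 s = 1,965,993 Mb = 245,749 MB = 245.7 GB.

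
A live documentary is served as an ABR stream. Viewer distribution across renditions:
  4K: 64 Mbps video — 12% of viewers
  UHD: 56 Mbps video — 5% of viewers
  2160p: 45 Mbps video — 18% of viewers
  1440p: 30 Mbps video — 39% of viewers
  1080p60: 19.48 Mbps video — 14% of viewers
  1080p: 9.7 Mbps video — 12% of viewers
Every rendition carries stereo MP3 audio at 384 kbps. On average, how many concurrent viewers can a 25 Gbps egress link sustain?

Audio: 384 kbps = 0.384 Mbps.
Average per-viewer bitrate: 0.12×64.384 + 0.05×56.384 + 0.18×45.384 + 0.39×30.384 + 0.14×19.864 + 0.12×10.084 = 34.555 Mbps.
25 Gbps = 25,000 Mbps; 25,000 / 34.555 = 723.48 → 723.

723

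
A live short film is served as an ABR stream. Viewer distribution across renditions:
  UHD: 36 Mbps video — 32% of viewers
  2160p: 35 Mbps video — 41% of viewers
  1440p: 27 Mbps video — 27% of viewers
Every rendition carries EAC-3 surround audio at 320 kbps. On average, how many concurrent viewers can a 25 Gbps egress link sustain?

746

Audio: 320 kbps = 0.320 Mbps.
Average per-viewer bitrate: 0.32×36.320 + 0.41×35.320 + 0.27×27.320 = 33.480 Mbps.
25 Gbps = 25,000 Mbps; 25,000 / 33.480 = 746.71 → 746.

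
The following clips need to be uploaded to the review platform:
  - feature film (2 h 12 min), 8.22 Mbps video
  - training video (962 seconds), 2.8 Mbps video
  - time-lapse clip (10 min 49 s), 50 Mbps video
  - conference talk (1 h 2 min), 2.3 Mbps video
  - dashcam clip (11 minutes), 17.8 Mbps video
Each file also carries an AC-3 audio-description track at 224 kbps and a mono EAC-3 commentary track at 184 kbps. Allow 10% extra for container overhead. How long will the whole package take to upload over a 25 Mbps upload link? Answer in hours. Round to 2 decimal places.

1.54 hours

Audio total: 224 + 184 = 408 kbps = 0.408 Mbps.
feature film: 8.628 Mbps × 7920 s × 1.10 = 75167.1 Mb
training video: 3.208 Mbps × 962 s × 1.10 = 3394.7 Mb
time-lapse clip: 50.408 Mbps × 649 s × 1.10 = 35986.3 Mb
conference talk: 2.708 Mbps × 3720 s × 1.10 = 11081.1 Mb
dashcam clip: 18.208 Mbps × 660 s × 1.10 = 13219.0 Mb
Total: 138848.3 Mb = 17356.0 MB.
At 25 Mbps: 138848.3 / 25 = 5554 s ≈ 1.54 hours.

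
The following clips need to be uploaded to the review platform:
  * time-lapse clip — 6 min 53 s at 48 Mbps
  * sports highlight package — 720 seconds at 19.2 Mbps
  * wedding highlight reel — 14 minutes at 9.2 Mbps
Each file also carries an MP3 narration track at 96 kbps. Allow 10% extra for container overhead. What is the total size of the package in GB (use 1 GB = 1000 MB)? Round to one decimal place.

5.7 GB

Audio: 96 kbps = 0.096 Mbps.
time-lapse clip: 48.096 Mbps × 413 s × 1.10 = 21850.0 Mb
sports highlight package: 19.296 Mbps × 720 s × 1.10 = 15282.4 Mb
wedding highlight reel: 9.296 Mbps × 840 s × 1.10 = 8589.5 Mb
Total: 45721.9 Mb = 5715.2 MB.
= 5.715 GB.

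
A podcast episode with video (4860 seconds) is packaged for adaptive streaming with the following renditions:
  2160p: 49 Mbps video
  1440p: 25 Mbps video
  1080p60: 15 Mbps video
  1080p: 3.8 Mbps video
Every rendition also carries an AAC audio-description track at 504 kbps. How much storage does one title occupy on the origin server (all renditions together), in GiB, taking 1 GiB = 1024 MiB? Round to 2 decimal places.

53.64 GiB

Audio: 504 kbps = 0.504 Mbps.
Sum of rendition bitrates: (49+0.504) + (25+0.504) + (15+0.504) + (3.8+0.504) = 94.816 Mbps.
× 4860 s = 460,806 Mb = 57,601 MB = 53.64 GiB.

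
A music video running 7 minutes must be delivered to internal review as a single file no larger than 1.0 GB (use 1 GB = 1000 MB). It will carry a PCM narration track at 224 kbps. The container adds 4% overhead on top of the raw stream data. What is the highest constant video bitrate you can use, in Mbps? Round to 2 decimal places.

Budget: 1.0 GB = 8000.0 Mb.
Stream payload after overhead: 8000.0 / 1.04 = 7692.3 Mb.
7 min = 420 s
Total bitrate budget: 7692.3 Mb / 420 s = 18.315 Mbps.
Audio: 224 kbps = 0.224 Mbps.
Video: 18.315 − 0.224 = 18.091 Mbps.

18.09 Mbps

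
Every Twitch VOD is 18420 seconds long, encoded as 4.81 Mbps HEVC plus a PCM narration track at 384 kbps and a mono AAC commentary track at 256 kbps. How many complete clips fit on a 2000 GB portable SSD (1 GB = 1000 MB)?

Audio total: 384 + 256 = 640 kbps = 0.640 Mbps.
Total bitrate: 5.450 Mbps.
Per item: 5.450 Mbps × 18420 s = 100,389 Mb = 12,549 MB.
Capacity: 2000 GB = 16,000,000 Mb; 159.38 items → 159 complete.

159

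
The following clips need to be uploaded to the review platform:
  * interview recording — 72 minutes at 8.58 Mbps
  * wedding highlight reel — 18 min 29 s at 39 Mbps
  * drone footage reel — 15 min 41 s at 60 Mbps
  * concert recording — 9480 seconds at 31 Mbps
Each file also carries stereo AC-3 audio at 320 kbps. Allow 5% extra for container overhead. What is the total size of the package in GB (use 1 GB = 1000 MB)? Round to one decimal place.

Audio: 320 kbps = 0.320 Mbps.
interview recording: 8.900 Mbps × 4320 s × 1.05 = 40370.4 Mb
wedding highlight reel: 39.320 Mbps × 1109 s × 1.05 = 45786.2 Mb
drone footage reel: 60.320 Mbps × 941 s × 1.05 = 59599.2 Mb
concert recording: 31.320 Mbps × 9480 s × 1.05 = 311759.3 Mb
Total: 457515.0 Mb = 57189.4 MB.
= 57.19 GB.

57.2 GB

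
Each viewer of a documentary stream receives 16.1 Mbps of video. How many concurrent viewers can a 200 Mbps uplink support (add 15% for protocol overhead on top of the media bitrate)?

On the wire with 15% overhead: 18.515 Mbps.
200 Mbps = 200.0 Mbps; 200.0 / 18.515 = 10.80 → 10 viewers.

10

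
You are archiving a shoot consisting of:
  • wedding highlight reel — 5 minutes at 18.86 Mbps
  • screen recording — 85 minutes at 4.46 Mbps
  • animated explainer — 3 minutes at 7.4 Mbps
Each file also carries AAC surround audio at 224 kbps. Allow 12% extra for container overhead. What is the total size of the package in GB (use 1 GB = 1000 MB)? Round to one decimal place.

Audio: 224 kbps = 0.224 Mbps.
wedding highlight reel: 19.084 Mbps × 300 s × 1.12 = 6412.2 Mb
screen recording: 4.684 Mbps × 5100 s × 1.12 = 26755.0 Mb
animated explainer: 7.624 Mbps × 180 s × 1.12 = 1537.0 Mb
Total: 34704.2 Mb = 4338.0 MB.
= 4.338 GB.

4.3 GB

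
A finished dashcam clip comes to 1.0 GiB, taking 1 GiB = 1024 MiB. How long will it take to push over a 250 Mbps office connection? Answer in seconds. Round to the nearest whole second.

34 seconds

File: 1.0 GiB = 8589.9 Mb.
At 250 Mbps: 8589.9 / 250 = 34.4 s ≈ 34.4 seconds.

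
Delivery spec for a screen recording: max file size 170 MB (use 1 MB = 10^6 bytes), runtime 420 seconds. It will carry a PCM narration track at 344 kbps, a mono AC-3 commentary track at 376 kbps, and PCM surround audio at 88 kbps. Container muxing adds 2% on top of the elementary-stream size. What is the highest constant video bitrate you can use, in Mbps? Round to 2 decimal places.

2.37 Mbps

Budget: 170 MB = 1360.0 Mb.
Stream payload after overhead: 1360.0 / 1.02 = 1333.3 Mb.
Total bitrate budget: 1333.3 Mb / 420 s = 3.175 Mbps.
Audio total: 344 + 376 + 88 = 808 kbps = 0.808 Mbps.
Video: 3.175 − 0.808 = 2.367 Mbps.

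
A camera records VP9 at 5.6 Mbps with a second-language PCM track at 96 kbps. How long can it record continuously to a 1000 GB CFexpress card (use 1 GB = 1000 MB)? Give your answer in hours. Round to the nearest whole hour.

Audio: 96 kbps = 0.096 Mbps.
Total bitrate: 5.6 + 0.096 = 5.696 Mbps.
Capacity: 1000 GB = 8,000,000 Mb.
Recording time: 8,000,000 / 5.696 = 1,404,494 s ≈ 390 hours.

390 hours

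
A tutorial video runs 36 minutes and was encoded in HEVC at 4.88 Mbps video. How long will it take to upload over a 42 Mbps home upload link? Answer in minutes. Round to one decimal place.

36 min = 2160 s
File: 4.880 Mbps × 2160 s = 10540.8 Mb.
At 42 Mbps: 10540.8 / 42 = 251.0 s ≈ 4.18 minutes.

4.2 minutes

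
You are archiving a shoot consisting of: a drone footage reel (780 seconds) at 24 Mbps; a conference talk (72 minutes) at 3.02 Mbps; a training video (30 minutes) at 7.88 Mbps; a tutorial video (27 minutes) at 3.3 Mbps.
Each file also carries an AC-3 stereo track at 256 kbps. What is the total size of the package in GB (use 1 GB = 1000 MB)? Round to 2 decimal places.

6.68 GB

Audio: 256 kbps = 0.256 Mbps.
drone footage reel: 24.256 Mbps × 780 s = 18919.7 Mb
conference talk: 3.276 Mbps × 4320 s = 14152.3 Mb
training video: 8.136 Mbps × 1800 s = 14644.8 Mb
tutorial video: 3.556 Mbps × 1620 s = 5760.7 Mb
Total: 53477.5 Mb = 6684.7 MB.
= 6.685 GB.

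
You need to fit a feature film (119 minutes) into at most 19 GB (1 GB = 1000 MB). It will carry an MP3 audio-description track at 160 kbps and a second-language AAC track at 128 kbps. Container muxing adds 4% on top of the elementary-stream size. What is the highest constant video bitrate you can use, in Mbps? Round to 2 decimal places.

20.18 Mbps

Budget: 19 GB = 152000.0 Mb.
Stream payload after overhead: 152000.0 / 1.04 = 146153.8 Mb.
119 min = 7140 s
Total bitrate budget: 146153.8 Mb / 7140 s = 20.470 Mbps.
Audio total: 160 + 128 = 288 kbps = 0.288 Mbps.
Video: 20.470 − 0.288 = 20.182 Mbps.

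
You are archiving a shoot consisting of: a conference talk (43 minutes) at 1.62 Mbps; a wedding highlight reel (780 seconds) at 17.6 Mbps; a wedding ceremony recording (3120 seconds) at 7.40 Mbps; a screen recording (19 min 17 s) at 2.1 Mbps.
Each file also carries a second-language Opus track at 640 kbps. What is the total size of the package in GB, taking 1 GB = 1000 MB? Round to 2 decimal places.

6.04 GB

Audio: 640 kbps = 0.640 Mbps.
conference talk: 2.260 Mbps × 2580 s = 5830.8 Mb
wedding highlight reel: 18.240 Mbps × 780 s = 14227.2 Mb
wedding ceremony recording: 8.040 Mbps × 3120 s = 25084.8 Mb
screen recording: 2.740 Mbps × 1157 s = 3170.2 Mb
Total: 48313.0 Mb = 6039.1 MB.
= 6.039 GB.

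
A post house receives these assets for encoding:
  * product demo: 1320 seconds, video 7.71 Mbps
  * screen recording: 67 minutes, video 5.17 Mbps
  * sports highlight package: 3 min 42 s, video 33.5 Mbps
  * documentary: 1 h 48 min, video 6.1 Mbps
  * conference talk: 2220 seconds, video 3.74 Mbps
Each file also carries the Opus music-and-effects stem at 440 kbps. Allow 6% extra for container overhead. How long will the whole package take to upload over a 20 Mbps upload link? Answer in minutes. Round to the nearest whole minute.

82 minutes

Audio: 440 kbps = 0.440 Mbps.
product demo: 8.150 Mbps × 1320 s × 1.06 = 11403.5 Mb
screen recording: 5.610 Mbps × 4020 s × 1.06 = 23905.3 Mb
sports highlight package: 33.940 Mbps × 222 s × 1.06 = 7986.8 Mb
documentary: 6.540 Mbps × 6480 s × 1.06 = 44922.0 Mb
conference talk: 4.180 Mbps × 2220 s × 1.06 = 9836.4 Mb
Total: 98053.9 Mb = 12256.7 MB.
At 20 Mbps: 98053.9 / 20 = 4903 s ≈ 81.7 minutes.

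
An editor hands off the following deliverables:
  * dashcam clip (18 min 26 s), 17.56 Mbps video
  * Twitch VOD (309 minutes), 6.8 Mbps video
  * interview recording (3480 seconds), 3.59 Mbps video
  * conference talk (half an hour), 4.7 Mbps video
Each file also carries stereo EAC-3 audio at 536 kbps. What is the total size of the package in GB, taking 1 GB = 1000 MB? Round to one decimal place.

22.5 GB

Audio: 536 kbps = 0.536 Mbps.
dashcam clip: 18.096 Mbps × 1106 s = 20014.2 Mb
Twitch VOD: 7.336 Mbps × 18540 s = 136009.4 Mb
interview recording: 4.126 Mbps × 3480 s = 14358.5 Mb
conference talk: 5.236 Mbps × 1800 s = 9424.8 Mb
Total: 179806.9 Mb = 22475.9 MB.
= 22.48 GB.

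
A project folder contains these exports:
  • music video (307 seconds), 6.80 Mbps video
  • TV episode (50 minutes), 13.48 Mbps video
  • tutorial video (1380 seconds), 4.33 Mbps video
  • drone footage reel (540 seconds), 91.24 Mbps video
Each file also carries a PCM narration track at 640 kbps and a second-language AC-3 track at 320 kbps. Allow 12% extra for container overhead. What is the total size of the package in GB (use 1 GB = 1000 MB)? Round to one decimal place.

Audio total: 640 + 320 = 960 kbps = 0.960 Mbps.
music video: 7.760 Mbps × 307 s × 1.12 = 2668.2 Mb
TV episode: 14.440 Mbps × 3000 s × 1.12 = 48518.4 Mb
tutorial video: 5.290 Mbps × 1380 s × 1.12 = 8176.2 Mb
drone footage reel: 92.200 Mbps × 540 s × 1.12 = 55762.6 Mb
Total: 115125.4 Mb = 14390.7 MB.
= 14.39 GB.

14.4 GB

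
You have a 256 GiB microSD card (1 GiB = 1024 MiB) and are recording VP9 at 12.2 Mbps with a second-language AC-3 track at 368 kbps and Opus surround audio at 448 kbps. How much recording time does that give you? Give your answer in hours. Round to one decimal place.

Audio total: 368 + 448 = 816 kbps = 0.816 Mbps.
Total bitrate: 12.2 + 0.816 = 13.016 Mbps.
Capacity: 256 GiB = 2,199,023 Mb.
Recording time: 2,199,023 / 13.016 = 168,948 s ≈ 46.9 hours.

46.9 hours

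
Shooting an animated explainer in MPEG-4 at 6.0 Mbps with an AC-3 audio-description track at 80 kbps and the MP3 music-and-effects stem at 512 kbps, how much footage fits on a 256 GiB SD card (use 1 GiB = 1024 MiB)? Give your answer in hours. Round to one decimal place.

Audio total: 80 + 512 = 592 kbps = 0.592 Mbps.
Total bitrate: 6.0 + 0.592 = 6.592 Mbps.
Capacity: 256 GiB = 2,199,023 Mb.
Recording time: 2,199,023 / 6.592 = 333,590 s ≈ 92.7 hours.

92.7 hours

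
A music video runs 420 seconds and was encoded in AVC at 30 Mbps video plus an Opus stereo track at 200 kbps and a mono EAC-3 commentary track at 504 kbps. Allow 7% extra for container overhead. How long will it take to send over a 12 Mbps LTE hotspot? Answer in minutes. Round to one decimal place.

19.2 minutes

Audio total: 200 + 504 = 704 kbps = 0.704 Mbps.
Total bitrate: 30.704 Mbps.
File: 30.704 Mbps × 420 s = 12895.7 Mb.
With 7% container overhead: ×1.07. → 13798.4 Mb.
At 12 Mbps: 13798.4 / 12 = 1149.9 s ≈ 19.2 minutes.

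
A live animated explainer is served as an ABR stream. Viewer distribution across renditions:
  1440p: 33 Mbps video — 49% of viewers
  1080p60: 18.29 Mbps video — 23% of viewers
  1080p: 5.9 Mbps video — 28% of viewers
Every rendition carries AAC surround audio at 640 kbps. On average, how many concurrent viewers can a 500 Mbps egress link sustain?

Audio: 640 kbps = 0.640 Mbps.
Average per-viewer bitrate: 0.49×33.640 + 0.23×18.930 + 0.28×6.540 = 22.669 Mbps.
500 Mbps = 500.0 Mbps; 500.0 / 22.669 = 22.06 → 22.

22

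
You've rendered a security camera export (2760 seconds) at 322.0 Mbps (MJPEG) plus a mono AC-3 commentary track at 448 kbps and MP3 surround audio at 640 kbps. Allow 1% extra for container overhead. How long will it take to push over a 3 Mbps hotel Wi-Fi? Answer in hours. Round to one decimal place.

83.4 hours

Audio total: 448 + 640 = 1088 kbps = 1.088 Mbps.
Total bitrate: 323.088 Mbps.
File: 323.088 Mbps × 2760 s = 891722.9 Mb.
With 1% container overhead: ×1.01. → 900640.1 Mb.
At 3 Mbps: 900640.1 / 3 = 300213.4 s ≈ 83.4 hours.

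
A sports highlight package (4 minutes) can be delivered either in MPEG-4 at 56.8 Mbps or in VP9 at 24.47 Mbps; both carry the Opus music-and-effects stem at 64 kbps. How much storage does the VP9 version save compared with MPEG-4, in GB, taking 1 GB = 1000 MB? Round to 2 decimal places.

0.97 GB

4 min = 240 s
Audio: 64 kbps = 0.064 Mbps.
MPEG-4: 56.864 Mbps × 240 s = 13647.4 Mb = 1.706 GB.
VP9: 24.534 Mbps × 240 s = 5888.2 Mb = 0.736 GB.
Saving: 1.706 − 0.736 = 0.970 GB.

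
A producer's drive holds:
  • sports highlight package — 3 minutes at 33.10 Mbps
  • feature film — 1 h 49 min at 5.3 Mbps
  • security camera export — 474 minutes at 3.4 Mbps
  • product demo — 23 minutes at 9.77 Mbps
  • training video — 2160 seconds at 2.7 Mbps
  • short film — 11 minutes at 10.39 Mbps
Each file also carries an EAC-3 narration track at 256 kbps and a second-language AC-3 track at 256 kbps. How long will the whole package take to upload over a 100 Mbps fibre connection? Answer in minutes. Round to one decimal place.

30.6 minutes

Audio total: 256 + 256 = 512 kbps = 0.512 Mbps.
sports highlight package: 33.612 Mbps × 180 s = 6050.2 Mb
feature film: 5.812 Mbps × 6540 s = 38010.5 Mb
security camera export: 3.912 Mbps × 28440 s = 111257.3 Mb
product demo: 10.282 Mbps × 1380 s = 14189.2 Mb
training video: 3.212 Mbps × 2160 s = 6937.9 Mb
short film: 10.902 Mbps × 660 s = 7195.3 Mb
Total: 183640.3 Mb = 22955.0 MB.
At 100 Mbps: 183640.3 / 100 = 1836 s ≈ 30.6 minutes.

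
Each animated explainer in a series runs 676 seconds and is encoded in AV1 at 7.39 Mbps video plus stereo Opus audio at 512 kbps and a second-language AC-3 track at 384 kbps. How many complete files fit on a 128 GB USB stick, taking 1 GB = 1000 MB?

Audio total: 512 + 384 = 896 kbps = 0.896 Mbps.
Total bitrate: 8.286 Mbps.
Per item: 8.286 Mbps × 676 s = 5,601 Mb = 700.2 MB.
Capacity: 128 GB = 1,024,000 Mb; 182.81 items → 182 complete.

182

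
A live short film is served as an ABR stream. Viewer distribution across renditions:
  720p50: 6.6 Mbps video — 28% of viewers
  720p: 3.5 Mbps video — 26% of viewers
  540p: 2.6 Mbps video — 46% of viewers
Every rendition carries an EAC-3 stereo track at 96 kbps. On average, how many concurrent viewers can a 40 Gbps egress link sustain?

9876

Audio: 96 kbps = 0.096 Mbps.
Average per-viewer bitrate: 0.28×6.696 + 0.26×3.596 + 0.46×2.696 = 4.050 Mbps.
40 Gbps = 40,000 Mbps; 40,000 / 4.050 = 9876.54 → 9876.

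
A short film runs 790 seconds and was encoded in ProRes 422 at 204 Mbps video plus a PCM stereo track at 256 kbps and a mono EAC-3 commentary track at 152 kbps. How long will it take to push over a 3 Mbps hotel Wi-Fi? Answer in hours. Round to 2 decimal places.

14.95 hours

Audio total: 256 + 152 = 408 kbps = 0.408 Mbps.
Total bitrate: 204.408 Mbps.
File: 204.408 Mbps × 790 s = 161482.3 Mb.
At 3 Mbps: 161482.3 / 3 = 53827.4 s ≈ 15 hours.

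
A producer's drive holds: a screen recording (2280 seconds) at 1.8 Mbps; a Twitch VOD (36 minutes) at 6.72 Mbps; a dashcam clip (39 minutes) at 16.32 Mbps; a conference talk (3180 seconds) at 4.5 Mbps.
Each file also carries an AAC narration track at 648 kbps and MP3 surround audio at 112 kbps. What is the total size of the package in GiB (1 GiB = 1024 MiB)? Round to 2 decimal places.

Audio total: 648 + 112 = 760 kbps = 0.760 Mbps.
screen recording: 2.560 Mbps × 2280 s = 5836.8 Mb
Twitch VOD: 7.480 Mbps × 2160 s = 16156.8 Mb
dashcam clip: 17.080 Mbps × 2340 s = 39967.2 Mb
conference talk: 5.260 Mbps × 3180 s = 16726.8 Mb
Total: 78687.6 Mb = 9836.0 MB.
= 9.160 GiB.

9.16 GiB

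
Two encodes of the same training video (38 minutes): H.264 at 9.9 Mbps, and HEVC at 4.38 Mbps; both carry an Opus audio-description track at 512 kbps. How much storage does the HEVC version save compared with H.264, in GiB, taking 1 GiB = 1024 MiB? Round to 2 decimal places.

38 min = 2280 s
Audio: 512 kbps = 0.512 Mbps.
H.264: 10.412 Mbps × 2280 s = 23739.4 Mb = 2.764 GiB.
HEVC: 4.892 Mbps × 2280 s = 11153.8 Mb = 1.298 GiB.
Saving: 2.764 − 1.298 = 1.465 GiB.

1.47 GiB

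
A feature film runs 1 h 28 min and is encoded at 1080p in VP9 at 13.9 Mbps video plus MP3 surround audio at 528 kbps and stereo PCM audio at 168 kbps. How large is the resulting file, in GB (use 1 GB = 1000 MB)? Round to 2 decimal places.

9.63 GB

1 h 28 min = 88 min = 5280 s
Audio total: 528 + 168 = 696 kbps = 0.696 Mbps.
Total bitrate: 13.9 + 0.696 = 14.596 Mbps.
Stream data: 14.596 Mbps × 5280 s = 77066.9 Mb.
77,067 Mb ÷ 8 = 9,633 MB → 9.633 GB.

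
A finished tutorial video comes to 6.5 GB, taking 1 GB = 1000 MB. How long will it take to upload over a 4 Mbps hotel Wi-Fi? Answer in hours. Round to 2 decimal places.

3.61 hours

File: 6.5 GB = 52000.0 Mb.
At 4 Mbps: 52000.0 / 4 = 13000.0 s ≈ 3.61 hours.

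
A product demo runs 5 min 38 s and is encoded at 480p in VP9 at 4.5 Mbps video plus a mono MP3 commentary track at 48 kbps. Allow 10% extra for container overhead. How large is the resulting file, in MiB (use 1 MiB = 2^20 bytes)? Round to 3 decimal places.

201.577 MiB

5 min 38 s = 338 s
Audio: 48 kbps = 0.048 Mbps.
Total bitrate: 4.5 + 0.048 = 4.548 Mbps.
Stream data: 4.548 Mbps × 338 s = 1537.2 Mb.
With 10% container overhead: ×1.10.
1,691 Mb = 211,368,300 bytes ÷ 1,048,576 = 201.6 MiB.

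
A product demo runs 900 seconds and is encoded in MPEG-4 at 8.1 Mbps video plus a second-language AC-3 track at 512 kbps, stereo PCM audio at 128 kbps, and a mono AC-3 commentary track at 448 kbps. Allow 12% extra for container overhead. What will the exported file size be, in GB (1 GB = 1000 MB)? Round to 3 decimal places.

Audio total: 512 + 128 + 448 = 1088 kbps = 1.088 Mbps.
Total bitrate: 8.1 + 1.088 = 9.188 Mbps.
Stream data: 9.188 Mbps × 900 s = 8269.2 Mb.
With 12% container overhead: ×1.12.
9,262 Mb ÷ 8 = 1,158 MB → 1.158 GB.

1.158 GB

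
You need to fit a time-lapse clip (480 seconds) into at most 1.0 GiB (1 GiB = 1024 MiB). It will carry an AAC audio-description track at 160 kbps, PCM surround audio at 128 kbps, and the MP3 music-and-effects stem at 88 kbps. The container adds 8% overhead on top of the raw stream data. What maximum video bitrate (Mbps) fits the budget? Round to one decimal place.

16.2 Mbps

Budget: 1.0 GiB = 8589.9 Mb.
Stream payload after overhead: 8589.9 / 1.08 = 7953.6 Mb.
Total bitrate budget: 7953.6 Mb / 480 s = 16.570 Mbps.
Audio total: 160 + 128 + 88 = 376 kbps = 0.376 Mbps.
Video: 16.570 − 0.376 = 16.194 Mbps.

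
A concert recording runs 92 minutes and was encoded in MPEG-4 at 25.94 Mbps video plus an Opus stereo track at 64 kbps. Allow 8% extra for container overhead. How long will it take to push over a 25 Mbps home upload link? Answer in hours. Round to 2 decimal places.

1.72 hours

92 min = 5520 s
Audio: 64 kbps = 0.064 Mbps.
Total bitrate: 26.004 Mbps.
File: 26.004 Mbps × 5520 s = 143542.1 Mb.
With 8% container overhead: ×1.08. → 155025.4 Mb.
At 25 Mbps: 155025.4 / 25 = 6201.0 s ≈ 1.72 hours.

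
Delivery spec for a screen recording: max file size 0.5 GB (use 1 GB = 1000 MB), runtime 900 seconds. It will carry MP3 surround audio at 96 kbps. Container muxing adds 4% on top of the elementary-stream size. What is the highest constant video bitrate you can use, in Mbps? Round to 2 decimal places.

Budget: 0.5 GB = 4000.0 Mb.
Stream payload after overhead: 4000.0 / 1.04 = 3846.2 Mb.
Total bitrate budget: 3846.2 Mb / 900 s = 4.274 Mbps.
Audio: 96 kbps = 0.096 Mbps.
Video: 4.274 − 0.096 = 4.178 Mbps.

4.18 Mbps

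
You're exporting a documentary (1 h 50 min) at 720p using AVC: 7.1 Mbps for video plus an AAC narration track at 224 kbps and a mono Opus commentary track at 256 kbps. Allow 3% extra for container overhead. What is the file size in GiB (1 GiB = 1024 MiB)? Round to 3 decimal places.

1 h 50 min = 110 min = 6600 s
Audio total: 224 + 256 = 480 kbps = 0.480 Mbps.
Total bitrate: 7.1 + 0.480 = 7.580 Mbps.
Stream data: 7.580 Mbps × 6600 s = 50028.0 Mb.
With 3% container overhead: ×1.03.
51,529 Mb = 6,441,105,000 bytes ÷ 1,073,741,824 = 5.999 GiB.

5.999 GiB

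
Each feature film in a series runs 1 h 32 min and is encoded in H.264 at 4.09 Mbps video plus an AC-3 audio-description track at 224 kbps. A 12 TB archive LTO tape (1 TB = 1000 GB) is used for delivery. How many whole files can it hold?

1 h 32 min = 92 min = 5520 s
Audio: 224 kbps = 0.224 Mbps.
Total bitrate: 4.314 Mbps.
Per item: 4.314 Mbps × 5520 s = 23,813 Mb = 2,977 MB.
Capacity: 12 TB = 96,000,000 Mb; 4031.36 items → 4031 complete.

4031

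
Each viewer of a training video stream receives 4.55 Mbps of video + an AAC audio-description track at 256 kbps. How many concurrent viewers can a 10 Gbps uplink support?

Audio: 256 kbps = 0.256 Mbps.
Per-viewer media rate: 4.806 Mbps.
10 Gbps = 10,000 Mbps; 10,000 / 4.806 = 2080.73 → 2080 viewers.

2080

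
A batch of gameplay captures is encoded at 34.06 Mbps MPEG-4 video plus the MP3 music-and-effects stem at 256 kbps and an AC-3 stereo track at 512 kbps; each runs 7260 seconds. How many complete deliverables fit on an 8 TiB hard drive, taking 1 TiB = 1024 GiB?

Audio total: 256 + 512 = 768 kbps = 0.768 Mbps.
Total bitrate: 34.828 Mbps.
Per item: 34.828 Mbps × 7260 s = 252,851 Mb = 31,606 MB.
Capacity: 8 TiB = 70,368,744 Mb; 278.30 items → 278 complete.

278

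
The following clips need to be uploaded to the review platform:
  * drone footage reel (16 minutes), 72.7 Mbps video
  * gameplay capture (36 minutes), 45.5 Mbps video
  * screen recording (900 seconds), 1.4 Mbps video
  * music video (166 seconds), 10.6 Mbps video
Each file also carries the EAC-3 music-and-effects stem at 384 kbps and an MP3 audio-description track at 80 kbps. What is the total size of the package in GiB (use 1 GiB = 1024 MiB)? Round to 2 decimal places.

20.14 GiB

Audio total: 384 + 80 = 464 kbps = 0.464 Mbps.
drone footage reel: 73.164 Mbps × 960 s = 70237.4 Mb
gameplay capture: 45.964 Mbps × 2160 s = 99282.2 Mb
screen recording: 1.864 Mbps × 900 s = 1677.6 Mb
music video: 11.064 Mbps × 166 s = 1836.6 Mb
Total: 173033.9 Mb = 21629.2 MB.
= 20.14 GiB.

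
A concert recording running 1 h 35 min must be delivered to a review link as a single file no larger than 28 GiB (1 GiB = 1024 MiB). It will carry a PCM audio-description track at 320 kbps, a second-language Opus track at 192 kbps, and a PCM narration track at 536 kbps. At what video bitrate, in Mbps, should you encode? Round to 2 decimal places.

41.15 Mbps

Budget: 28 GiB = 240518.2 Mb.
1 h 35 min = 95 min = 5700 s
Total bitrate budget: 240518.2 Mb / 5700 s = 42.196 Mbps.
Audio total: 320 + 192 + 536 = 1048 kbps = 1.048 Mbps.
Video: 42.196 − 1.048 = 41.148 Mbps.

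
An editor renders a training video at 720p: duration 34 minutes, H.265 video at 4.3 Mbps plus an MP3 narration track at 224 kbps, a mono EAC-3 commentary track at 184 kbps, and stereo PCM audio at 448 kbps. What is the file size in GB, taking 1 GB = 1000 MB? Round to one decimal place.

1.3 GB

34 min = 2040 s
Audio total: 224 + 184 + 448 = 856 kbps = 0.856 Mbps.
Total bitrate: 4.3 + 0.856 = 5.156 Mbps.
Stream data: 5.156 Mbps × 2040 s = 10518.2 Mb.
10,518 Mb ÷ 8 = 1,315 MB → 1.315 GB.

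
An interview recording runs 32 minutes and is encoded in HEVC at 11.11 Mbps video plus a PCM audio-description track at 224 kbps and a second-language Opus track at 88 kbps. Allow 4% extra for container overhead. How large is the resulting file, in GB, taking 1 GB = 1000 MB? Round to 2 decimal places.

2.85 GB

32 min = 1920 s
Audio total: 224 + 88 = 312 kbps = 0.312 Mbps.
Total bitrate: 11.11 + 0.312 = 11.422 Mbps.
Stream data: 11.422 Mbps × 1920 s = 21930.2 Mb.
With 4% container overhead: ×1.04.
22,807 Mb ÷ 8 = 2,851 MB → 2.851 GB.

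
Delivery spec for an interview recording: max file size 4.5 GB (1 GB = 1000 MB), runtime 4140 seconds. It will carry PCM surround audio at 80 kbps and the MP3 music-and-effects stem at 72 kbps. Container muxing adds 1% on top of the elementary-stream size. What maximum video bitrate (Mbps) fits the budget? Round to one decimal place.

8.5 Mbps

Budget: 4.5 GB = 36000.0 Mb.
Stream payload after overhead: 36000.0 / 1.01 = 35643.6 Mb.
Total bitrate budget: 35643.6 Mb / 4140 s = 8.610 Mbps.
Audio total: 80 + 72 = 152 kbps = 0.152 Mbps.
Video: 8.610 − 0.152 = 8.458 Mbps.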